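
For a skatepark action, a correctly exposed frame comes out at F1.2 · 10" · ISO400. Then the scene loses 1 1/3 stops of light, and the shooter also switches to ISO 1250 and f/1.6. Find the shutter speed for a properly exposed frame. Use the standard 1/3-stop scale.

13 s

Scene light: 1 1/3 stops darker.
ISO: 400 → 500 → 640 → 800 → 1000 → 1250 — 1 2/3 stops raised (brighter).
Aperture: f/1.2 → f/1.4 → f/1.6 — 2/3 stop stopped down (darker).
Net so far: 1/3 stop darker. Shutter speed: 10 → 13.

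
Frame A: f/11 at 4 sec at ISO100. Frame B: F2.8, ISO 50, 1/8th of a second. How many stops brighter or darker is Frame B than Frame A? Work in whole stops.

Aperture: f/11 → f/8 → f/5.6 → f/4 → f/2.8 — 4 stops larger aperture (brighter).
Shutter speed: 4 → 2 → 1 → 1/2 → 1/4 → 1/8 — 5 stops shorter (darker).
ISO: 100 → 50 — 1 stop lower (darker).
Net: +4 −5 −1 = −2 stops.

2 stops darker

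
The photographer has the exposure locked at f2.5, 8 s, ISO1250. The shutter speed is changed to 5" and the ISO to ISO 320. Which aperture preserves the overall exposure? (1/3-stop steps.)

Shutter speed: 8 → 6 → 5 — 2/3 stop faster (darker).
ISO: 1250 → 1000 → 800 → 640 → 500 → 400 → 320 — 2 stops lower (darker).
Net change so far: 2 2/3 stops darker. Offset with the aperture: f/2.5 → f/2.2 → f/2 → f/1.8 → f/1.6 → f/1.4 → f/1.2 → f/1.1 → f/1.0.

f/1.0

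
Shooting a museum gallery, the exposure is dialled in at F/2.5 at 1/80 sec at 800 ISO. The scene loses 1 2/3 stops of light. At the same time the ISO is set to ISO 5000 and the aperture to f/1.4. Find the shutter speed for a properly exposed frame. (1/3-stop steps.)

Scene light: 1 2/3 stops darker.
ISO: 800 → 1000 → 1250 → 1600 → 2000 → 2500 → 3200 → 4000 → 5000 — 2 2/3 stops higher (brighter).
Aperture: f/2.5 → f/2.2 → f/2 → f/1.8 → f/1.6 → f/1.4 — 1 2/3 stops opened up (brighter).
Net so far: 2 2/3 stops brighter. Shutter speed: 1/80 → 1/100 → 1/125 → 1/160 → 1/200 → 1/250 → 1/320 → 1/400 → 1/500.

1/500s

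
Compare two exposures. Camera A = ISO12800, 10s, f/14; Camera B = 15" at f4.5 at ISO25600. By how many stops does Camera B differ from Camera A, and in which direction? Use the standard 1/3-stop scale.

5 stops brighter

Aperture: f/14 → f/13 → f/11 → f/10 → f/9 → f/8 → f/7.1 → f/6.3 → f/5.6 → f/5 → f/4.5 — 3 1/3 stops larger aperture (brighter).
Shutter speed: 10 → 13 → 15 — 2/3 stop longer (brighter).
ISO: 12800 → 16000 → 20000 → 25600 — 1 stop higher (brighter).
Net: +3 1/3 +2/3 +1 = +5 stops.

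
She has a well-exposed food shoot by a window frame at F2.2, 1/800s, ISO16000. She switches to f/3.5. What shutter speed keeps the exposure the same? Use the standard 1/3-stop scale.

Aperture: f/2.2 → f/2.5 → f/2.8 → f/3.2 → f/3.5 — 1 1/3 stops narrower (darker).
Need 1 1/3 stops brighter from the shutter speed: 1/800 → 1/640 → 1/500 → 1/400 → 1/320.

1/320s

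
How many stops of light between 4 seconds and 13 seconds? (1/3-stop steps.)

4 → 5 → 6 → 8 → 10 → 13 — count the steps: 5 third-stops = 1 2/3 stops.

1 2/3 stops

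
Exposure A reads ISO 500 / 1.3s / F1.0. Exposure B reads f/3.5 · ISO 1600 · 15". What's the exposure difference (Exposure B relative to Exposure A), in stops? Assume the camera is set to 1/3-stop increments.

1 2/3 stops brighter

Aperture: f/1.0 → f/1.1 → f/1.2 → f/1.4 → f/1.6 → f/1.8 → f/2 → f/2.2 → f/2.5 → f/2.8 → f/3.2 → f/3.5 — 3 2/3 stops smaller aperture (darker).
Shutter speed: 1.3 → 1.6 → 2 → 2.5 → 3.2 → 4 → 5 → 6 → 8 → 10 → 13 → 15 — 3 2/3 stops slower (brighter).
ISO: 500 → 640 → 800 → 1000 → 1250 → 1600 — 1 2/3 stops higher (brighter).
Net: −3 2/3 +3 2/3 +1 2/3 = +1 2/3 stops.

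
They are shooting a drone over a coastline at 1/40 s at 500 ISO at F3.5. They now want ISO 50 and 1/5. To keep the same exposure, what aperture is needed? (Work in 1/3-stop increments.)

ISO: 500 → 400 → 320 → 250 → 200 → 160 → 125 → 100 → 80 → 64 → 50 — 3 1/3 stops lower (darker).
Shutter speed: 1/40 → 1/30 → 1/25 → 1/20 → 1/15 → 1/13 → 1/10 → 1/8 → 1/6 → 1/5 — 3 stops slower (brighter).
Net change so far: 1/3 stop darker. Offset with the aperture: f/3.5 → f/3.2.

f/3.2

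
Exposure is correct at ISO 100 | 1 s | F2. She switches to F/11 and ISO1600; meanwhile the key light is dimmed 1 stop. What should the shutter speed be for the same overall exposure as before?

Scene light: 1 stop darker.
Aperture: f/2 → f/2.8 → f/4 → f/5.6 → f/8 → f/11 — 5 stops smaller aperture (darker).
ISO: 100 → 200 → 400 → 800 → 1600 — 4 stops higher (brighter).
Net so far: 2 stops darker. Shutter speed: 1 → 2 → 4.

4 s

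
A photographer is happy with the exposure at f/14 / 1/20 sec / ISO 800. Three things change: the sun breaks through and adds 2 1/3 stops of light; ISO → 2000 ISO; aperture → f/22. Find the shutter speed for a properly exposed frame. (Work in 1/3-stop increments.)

Scene light: 2 1/3 stops brighter.
ISO: 800 → 1000 → 1250 → 1600 → 2000 — 1 1/3 stops raised (brighter).
Aperture: f/14 → f/16 → f/18 → f/20 → f/22 — 1 1/3 stops narrower (darker).
Net so far: 2 1/3 stops brighter. Shutter speed: 1/20 → 1/25 → 1/30 → 1/40 → 1/50 → 1/60 → 1/80 → 1/100.

1/100s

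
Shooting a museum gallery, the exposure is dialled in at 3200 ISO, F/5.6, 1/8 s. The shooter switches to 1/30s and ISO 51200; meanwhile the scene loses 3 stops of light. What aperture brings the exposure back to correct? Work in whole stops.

f/4

Scene light: 3 stops darker.
Shutter speed: 1/8 → 1/15 → 1/30 — 2 stops shorter (darker).
ISO: 3200 → 6400 → 12800 → 25600 → 51200 — 4 stops raised (brighter).
Net so far: 1 stop darker. Aperture: f/5.6 → f/4.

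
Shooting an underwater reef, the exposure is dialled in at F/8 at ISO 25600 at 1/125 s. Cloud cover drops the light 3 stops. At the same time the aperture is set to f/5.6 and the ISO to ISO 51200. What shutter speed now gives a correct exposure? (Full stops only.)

Scene light: 3 stops darker.
Aperture: f/8 → f/5.6 — 1 stop wider (brighter).
ISO: 25600 → 51200 — 1 stop raised (brighter).
Net so far: 1 stop darker. Shutter speed: 1/125 → 1/60.

1/60s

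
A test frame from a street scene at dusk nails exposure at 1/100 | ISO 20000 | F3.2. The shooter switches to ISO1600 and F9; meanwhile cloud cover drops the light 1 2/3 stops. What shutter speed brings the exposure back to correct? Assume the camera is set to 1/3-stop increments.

3.2 s

Scene light: 1 2/3 stops darker.
ISO: 20000 → 16000 → 12800 → 10000 → 8000 → 6400 → 5000 → 4000 → 3200 → 2500 → 2000 → 1600 — 3 2/3 stops dropped (darker).
Aperture: f/3.2 → f/3.5 → f/4 → f/4.5 → f/5 → f/5.6 → f/6.3 → f/7.1 → f/8 → f/9 — 3 stops smaller aperture (darker).
Net so far: 8 1/3 stops darker. Shutter speed: 1/100 → 1/80 → 1/60 → 1/50 → 1/40 → 1/30 → 1/25 → 1/20 → 1/15 → 1/13 → 1/10 → 1/8 → 1/6 → 1/5 → 1/4 → 0.3 → 0.4 → 0.5 → 0.6 → 0.8 → 1 → 1.3 → 1.6 → 2 → 2.5 → 3.2.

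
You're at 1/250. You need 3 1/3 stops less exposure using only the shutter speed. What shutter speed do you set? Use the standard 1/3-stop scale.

1/2500s

Shutter speed: 1/250 → 1/320 → 1/400 → 1/500 → 1/640 → 1/800 → 1/1000 → 1/1250 → 1/1600 → 1/2000 → 1/2500 — 3 1/3 stops shorter (darker).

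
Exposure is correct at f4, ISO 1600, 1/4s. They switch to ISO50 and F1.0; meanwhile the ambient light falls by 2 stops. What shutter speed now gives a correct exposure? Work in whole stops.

Scene light: 2 stops darker.
ISO: 1600 → 800 → 400 → 200 → 100 → 50 — 5 stops dropped (darker).
Aperture: f/4 → f/2.8 → f/2 → f/1.4 → f/1.0 — 4 stops opened up (brighter).
Net so far: 3 stops darker. Shutter speed: 1/4 → 1/2 → 1 → 2.

2 s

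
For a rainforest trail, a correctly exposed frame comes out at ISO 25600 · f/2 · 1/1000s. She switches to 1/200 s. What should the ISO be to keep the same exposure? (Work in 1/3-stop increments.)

Shutter speed: 1/1000 → 1/800 → 1/640 → 1/500 → 1/400 → 1/320 → 1/250 → 1/200 — 2 1/3 stops longer (brighter).
Need 2 1/3 stops darker from the ISO: 25600 → 20000 → 16000 → 12800 → 10000 → 8000 → 6400 → 5000.

ISO 5000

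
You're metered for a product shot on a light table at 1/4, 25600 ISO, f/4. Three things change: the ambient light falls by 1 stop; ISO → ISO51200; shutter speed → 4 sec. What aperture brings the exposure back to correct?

f/16

Scene light: 1 stop darker.
ISO: 25600 → 51200 — 1 stop higher (brighter).
Shutter speed: 1/4 → 1/2 → 1 → 2 → 4 — 4 stops slower (brighter).
Net so far: 4 stops brighter. Aperture: f/4 → f/5.6 → f/8 → f/11 → f/16.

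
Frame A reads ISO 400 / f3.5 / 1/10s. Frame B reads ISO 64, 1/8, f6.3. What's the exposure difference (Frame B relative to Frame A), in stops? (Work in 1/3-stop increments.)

Aperture: f/3.5 → f/4 → f/4.5 → f/5 → f/5.6 → f/6.3 — 1 2/3 stops stopped down (darker).
Shutter speed: 1/10 → 1/8 — 1/3 stop slower (brighter).
ISO: 400 → 320 → 250 → 200 → 160 → 125 → 100 → 80 → 64 — 2 2/3 stops dropped (darker).
Net: −1 2/3 +1/3 −2 2/3 = −4 stops.

4 stops darker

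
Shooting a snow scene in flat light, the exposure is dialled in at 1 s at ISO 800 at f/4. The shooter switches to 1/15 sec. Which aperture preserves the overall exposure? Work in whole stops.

Shutter speed: 1 → 1/2 → 1/4 → 1/8 → 1/15 — 4 stops faster (darker).
Need 4 stops brighter from the aperture: f/4 → f/2.8 → f/2 → f/1.4 → f/1.0.

f/1.0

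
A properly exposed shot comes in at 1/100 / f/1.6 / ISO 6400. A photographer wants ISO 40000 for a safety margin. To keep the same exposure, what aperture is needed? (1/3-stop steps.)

ISO: 6400 → 8000 → 10000 → 12800 → 16000 → 20000 → 25600 → 32000 → 40000 — 2 2/3 stops higher (brighter).
Need 2 2/3 stops darker from the aperture: f/1.6 → f/1.8 → f/2 → f/2.2 → f/2.5 → f/2.8 → f/3.2 → f/3.5 → f/4.

f/4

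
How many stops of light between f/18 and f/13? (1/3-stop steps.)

f/18 → f/16 → f/14 → f/13 — count the steps: 3 third-stops = 1 stop.

1 stop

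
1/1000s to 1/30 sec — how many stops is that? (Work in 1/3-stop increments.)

1/1000 → 1/800 → 1/640 → 1/500 → 1/400 → 1/320 → 1/250 → 1/200 → 1/160 → 1/125 → 1/100 → 1/80 → 1/60 → 1/50 → 1/40 → 1/30 — count the steps: 15 third-stops = 5 stops.

5 stops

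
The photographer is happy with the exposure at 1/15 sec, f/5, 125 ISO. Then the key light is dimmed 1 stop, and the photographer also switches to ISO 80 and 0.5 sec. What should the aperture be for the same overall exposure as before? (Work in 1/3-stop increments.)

Scene light: 1 stop darker.
ISO: 125 → 100 → 80 — 2/3 stop lower (darker).
Shutter speed: 1/15 → 1/13 → 1/10 → 1/8 → 1/6 → 1/5 → 1/4 → 0.3 → 0.4 → 0.5 — 3 stops longer (brighter).
Net so far: 1 1/3 stops brighter. Aperture: f/5 → f/5.6 → f/6.3 → f/7.1 → f/8.

f/8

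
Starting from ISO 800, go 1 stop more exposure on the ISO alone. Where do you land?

ISO: 800 → 1600 — 1 stop higher (brighter).

ISO 1600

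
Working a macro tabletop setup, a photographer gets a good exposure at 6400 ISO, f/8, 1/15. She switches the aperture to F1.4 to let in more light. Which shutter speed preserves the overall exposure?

1/500s

Aperture: f/8 → f/5.6 → f/4 → f/2.8 → f/2 → f/1.4 — 5 stops larger aperture (brighter).
Need 5 stops darker from the shutter speed: 1/15 → 1/30 → 1/60 → 1/125 → 1/250 → 1/500.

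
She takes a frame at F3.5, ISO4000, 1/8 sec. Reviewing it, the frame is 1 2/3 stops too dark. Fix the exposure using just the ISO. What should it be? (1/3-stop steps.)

Underexposed by 1 2/3 stops → need 1 2/3 stops brighter.
ISO: 4000 → 5000 → 6400 → 8000 → 10000 → 12800.

ISO 12800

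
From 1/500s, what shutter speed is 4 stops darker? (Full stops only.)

Shutter speed: 1/500 → 1/1000 → 1/2000 → 1/4000 → 1/8000 — 4 stops shorter (darker).

1/8000s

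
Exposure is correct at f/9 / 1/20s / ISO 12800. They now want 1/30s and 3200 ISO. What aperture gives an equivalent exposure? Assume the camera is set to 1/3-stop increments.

f/3.5

Shutter speed: 1/20 → 1/25 → 1/30 — 2/3 stop faster (darker).
ISO: 12800 → 10000 → 8000 → 6400 → 5000 → 4000 → 3200 — 2 stops dropped (darker).
Net change so far: 2 2/3 stops darker. Offset with the aperture: f/9 → f/8 → f/7.1 → f/6.3 → f/5.6 → f/5 → f/4.5 → f/4 → f/3.5.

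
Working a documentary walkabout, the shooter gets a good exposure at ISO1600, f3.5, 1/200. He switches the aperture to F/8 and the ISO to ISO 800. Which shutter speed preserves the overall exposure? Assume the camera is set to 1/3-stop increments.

Aperture: f/3.5 → f/4 → f/4.5 → f/5 → f/5.6 → f/6.3 → f/7.1 → f/8 — 2 1/3 stops smaller aperture (darker).
ISO: 1600 → 1250 → 1000 → 800 — 1 stop lower (darker).
Net change so far: 3 1/3 stops darker. Offset with the shutter speed: 1/200 → 1/160 → 1/125 → 1/100 → 1/80 → 1/60 → 1/50 → 1/40 → 1/30 → 1/25 → 1/20.

1/20s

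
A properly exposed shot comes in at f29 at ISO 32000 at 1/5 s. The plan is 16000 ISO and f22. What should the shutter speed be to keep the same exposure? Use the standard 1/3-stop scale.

ISO: 32000 → 25600 → 20000 → 16000 — 1 stop dropped (darker).
Aperture: f/29 → f/25 → f/22 — 2/3 stop wider (brighter).
Net change so far: 1/3 stop darker. Offset with the shutter speed: 1/5 → 1/4.

1/4s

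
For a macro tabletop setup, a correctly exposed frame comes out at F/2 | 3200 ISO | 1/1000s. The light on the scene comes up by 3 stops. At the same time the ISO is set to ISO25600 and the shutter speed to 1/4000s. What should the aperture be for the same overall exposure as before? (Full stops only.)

Scene light: 3 stops brighter.
ISO: 3200 → 6400 → 12800 → 25600 — 3 stops raised (brighter).
Shutter speed: 1/1000 → 1/2000 → 1/4000 — 2 stops shorter (darker).
Net so far: 4 stops brighter. Aperture: f/2 → f/2.8 → f/4 → f/5.6 → f/8.

f/8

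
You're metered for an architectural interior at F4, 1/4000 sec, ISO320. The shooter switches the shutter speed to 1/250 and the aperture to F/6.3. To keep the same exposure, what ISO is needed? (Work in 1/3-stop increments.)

ISO 50

Shutter speed: 1/4000 → 1/3200 → 1/2500 → 1/2000 → 1/1600 → 1/1250 → 1/1000 → 1/800 → 1/640 → 1/500 → 1/400 → 1/320 → 1/250 — 4 stops slower (brighter).
Aperture: f/4 → f/4.5 → f/5 → f/5.6 → f/6.3 — 1 1/3 stops smaller aperture (darker).
Net change so far: 2 2/3 stops brighter. Offset with the ISO: 320 → 250 → 200 → 160 → 125 → 100 → 80 → 64 → 50.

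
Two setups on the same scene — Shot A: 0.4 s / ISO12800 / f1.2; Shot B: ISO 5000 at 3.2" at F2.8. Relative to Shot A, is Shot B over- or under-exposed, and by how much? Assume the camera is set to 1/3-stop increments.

2/3 stop darker

Aperture: f/1.2 → f/1.4 → f/1.6 → f/1.8 → f/2 → f/2.2 → f/2.5 → f/2.8 — 2 1/3 stops smaller aperture (darker).
Shutter speed: 0.4 → 0.5 → 0.6 → 0.8 → 1 → 1.3 → 1.6 → 2 → 2.5 → 3.2 — 3 stops longer (brighter).
ISO: 12800 → 10000 → 8000 → 6400 → 5000 — 1 1/3 stops dropped (darker).
Net: −2 1/3 +3 −1 1/3 = −2/3 stops.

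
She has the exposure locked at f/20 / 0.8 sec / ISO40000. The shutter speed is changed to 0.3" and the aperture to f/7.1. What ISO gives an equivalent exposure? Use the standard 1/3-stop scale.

Shutter speed: 0.8 → 0.6 → 0.5 → 0.4 → 0.3 — 1 1/3 stops faster (darker).
Aperture: f/20 → f/18 → f/16 → f/14 → f/13 → f/11 → f/10 → f/9 → f/8 → f/7.1 — 3 stops opened up (brighter).
Net change so far: 1 2/3 stops brighter. Offset with the ISO: 40000 → 32000 → 25600 → 20000 → 16000 → 12800.

ISO 12800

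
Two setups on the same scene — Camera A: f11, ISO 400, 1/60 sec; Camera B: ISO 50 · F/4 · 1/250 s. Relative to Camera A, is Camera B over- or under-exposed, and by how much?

Aperture: f/11 → f/8 → f/5.6 → f/4 — 3 stops wider (brighter).
Shutter speed: 1/60 → 1/125 → 1/250 — 2 stops faster (darker).
ISO: 400 → 200 → 100 → 50 — 3 stops dropped (darker).
Net: +3 −2 −3 = −2 stops.

2 stops darker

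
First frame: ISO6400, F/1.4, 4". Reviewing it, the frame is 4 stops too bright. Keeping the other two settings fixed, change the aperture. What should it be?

Overexposed by 4 stops → need 4 stops darker.
Aperture: f/1.4 → f/2 → f/2.8 → f/4 → f/5.6.

f/5.6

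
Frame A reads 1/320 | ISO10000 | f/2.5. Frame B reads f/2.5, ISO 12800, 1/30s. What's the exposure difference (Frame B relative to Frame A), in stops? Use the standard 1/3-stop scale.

Aperture: unchanged.
Shutter speed: 1/320 → 1/250 → 1/200 → 1/160 → 1/125 → 1/100 → 1/80 → 1/60 → 1/50 → 1/40 → 1/30 — 3 1/3 stops slower (brighter).
ISO: 10000 → 12800 — 1/3 stop raised (brighter).
Net: +3 1/3 +1/3 = +3 2/3 stops.

3 2/3 stops brighter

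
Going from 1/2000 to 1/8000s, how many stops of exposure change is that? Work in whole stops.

1/2000 → 1/4000 → 1/8000 — count the steps: 2 stops.

2 stops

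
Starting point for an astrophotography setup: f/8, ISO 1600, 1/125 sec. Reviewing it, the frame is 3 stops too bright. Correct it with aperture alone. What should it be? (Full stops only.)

Overexposed by 3 stops → need 3 stops darker.
Aperture: f/8 → f/11 → f/16 → f/22.

f/22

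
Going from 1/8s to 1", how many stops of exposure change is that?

1/8 → 1/4 → 1/2 → 1 — count the steps: 3 stops.

3 stops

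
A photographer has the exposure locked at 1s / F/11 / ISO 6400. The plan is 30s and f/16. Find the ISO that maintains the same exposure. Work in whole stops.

ISO 400

Shutter speed: 1 → 2 → 4 → 8 → 15 → 30 — 5 stops slower (brighter).
Aperture: f/11 → f/16 — 1 stop stopped down (darker).
Net change so far: 4 stops brighter. Offset with the ISO: 6400 → 3200 → 1600 → 800 → 400.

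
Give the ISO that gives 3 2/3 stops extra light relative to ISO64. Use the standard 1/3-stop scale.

ISO 800

ISO: 64 → 80 → 100 → 125 → 160 → 200 → 250 → 320 → 400 → 500 → 640 → 800 — 3 2/3 stops raised (brighter).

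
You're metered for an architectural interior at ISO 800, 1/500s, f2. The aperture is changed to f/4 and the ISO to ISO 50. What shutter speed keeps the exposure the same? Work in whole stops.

Aperture: f/2 → f/2.8 → f/4 — 2 stops smaller aperture (darker).
ISO: 800 → 400 → 200 → 100 → 50 — 4 stops lower (darker).
Net change so far: 6 stops darker. Offset with the shutter speed: 1/500 → 1/250 → 1/125 → 1/60 → 1/30 → 1/15 → 1/8.

1/8s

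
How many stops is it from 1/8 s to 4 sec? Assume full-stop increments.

5 stops

1/8 → 1/4 → 1/2 → 1 → 2 → 4 — count the steps: 5 stops.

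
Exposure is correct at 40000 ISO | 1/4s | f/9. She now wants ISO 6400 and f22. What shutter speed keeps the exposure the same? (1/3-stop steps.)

ISO: 40000 → 32000 → 25600 → 20000 → 16000 → 12800 → 10000 → 8000 → 6400 — 2 2/3 stops dropped (darker).
Aperture: f/9 → f/10 → f/11 → f/13 → f/14 → f/16 → f/18 → f/20 → f/22 — 2 2/3 stops stopped down (darker).
Net change so far: 5 1/3 stops darker. Offset with the shutter speed: 1/4 → 0.3 → 0.4 → 0.5 → 0.6 → 0.8 → 1 → 1.3 → 1.6 → 2 → 2.5 → 3.2 → 4 → 5 → 6 → 8 → 10.

10 s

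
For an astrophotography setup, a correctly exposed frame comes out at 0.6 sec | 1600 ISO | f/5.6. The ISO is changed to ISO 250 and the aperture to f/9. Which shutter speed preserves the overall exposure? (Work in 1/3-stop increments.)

ISO: 1600 → 1250 → 1000 → 800 → 640 → 500 → 400 → 320 → 250 — 2 2/3 stops dropped (darker).
Aperture: f/5.6 → f/6.3 → f/7.1 → f/8 → f/9 — 1 1/3 stops narrower (darker).
Net change so far: 4 stops darker. Offset with the shutter speed: 0.6 → 0.8 → 1 → 1.3 → 1.6 → 2 → 2.5 → 3.2 → 4 → 5 → 6 → 8 → 10.

10 s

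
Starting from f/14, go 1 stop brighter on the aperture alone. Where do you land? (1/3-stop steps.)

f/10

Aperture: f/14 → f/13 → f/11 → f/10 — 1 stop opened up (brighter).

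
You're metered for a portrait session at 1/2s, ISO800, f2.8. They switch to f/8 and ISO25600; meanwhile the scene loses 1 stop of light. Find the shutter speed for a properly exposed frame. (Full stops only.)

Scene light: 1 stop darker.
Aperture: f/2.8 → f/4 → f/5.6 → f/8 — 3 stops narrower (darker).
ISO: 800 → 1600 → 3200 → 6400 → 12800 → 25600 — 5 stops raised (brighter).
Net so far: 1 stop brighter. Shutter speed: 1/2 → 1/4.

1/4s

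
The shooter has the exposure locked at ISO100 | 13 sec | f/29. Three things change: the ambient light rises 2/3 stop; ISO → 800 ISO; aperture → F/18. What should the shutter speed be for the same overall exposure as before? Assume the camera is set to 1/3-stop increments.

0.4 s

Scene light: 2/3 stop brighter.
ISO: 100 → 125 → 160 → 200 → 250 → 320 → 400 → 500 → 640 → 800 — 3 stops higher (brighter).
Aperture: f/29 → f/25 → f/22 → f/20 → f/18 — 1 1/3 stops wider (brighter).
Net so far: 5 stops brighter. Shutter speed: 13 → 10 → 8 → 6 → 5 → 4 → 3.2 → 2.5 → 2 → 1.6 → 1.3 → 1 → 0.8 → 0.6 → 0.5 → 0.4.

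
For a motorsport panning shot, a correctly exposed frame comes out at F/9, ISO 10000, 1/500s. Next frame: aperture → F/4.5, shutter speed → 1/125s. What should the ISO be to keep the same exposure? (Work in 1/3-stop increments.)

ISO 640

Aperture: f/9 → f/8 → f/7.1 → f/6.3 → f/5.6 → f/5 → f/4.5 — 2 stops larger aperture (brighter).
Shutter speed: 1/500 → 1/400 → 1/320 → 1/250 → 1/200 → 1/160 → 1/125 — 2 stops longer (brighter).
Net change so far: 4 stops brighter. Offset with the ISO: 10000 → 8000 → 6400 → 5000 → 4000 → 3200 → 2500 → 2000 → 1600 → 1250 → 1000 → 800 → 640.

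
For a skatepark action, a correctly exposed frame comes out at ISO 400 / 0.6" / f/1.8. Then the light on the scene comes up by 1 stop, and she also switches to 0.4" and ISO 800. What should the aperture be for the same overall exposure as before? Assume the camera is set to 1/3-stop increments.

Scene light: 1 stop brighter.
Shutter speed: 0.6 → 0.5 → 0.4 — 2/3 stop shorter (darker).
ISO: 400 → 500 → 640 → 800 — 1 stop raised (brighter).
Net so far: 1 1/3 stops brighter. Aperture: f/1.8 → f/2 → f/2.2 → f/2.5 → f/2.8.

f/2.8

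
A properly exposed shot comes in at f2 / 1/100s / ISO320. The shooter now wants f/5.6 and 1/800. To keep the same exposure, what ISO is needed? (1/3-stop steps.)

Aperture: f/2 → f/2.2 → f/2.5 → f/2.8 → f/3.2 → f/3.5 → f/4 → f/4.5 → f/5 → f/5.6 — 3 stops narrower (darker).
Shutter speed: 1/100 → 1/125 → 1/160 → 1/200 → 1/250 → 1/320 → 1/400 → 1/500 → 1/640 → 1/800 — 3 stops faster (darker).
Net change so far: 6 stops darker. Offset with the ISO: 320 → 400 → 500 → 640 → 800 → 1000 → 1250 → 1600 → 2000 → 2500 → 3200 → 4000 → 5000 → 6400 → 8000 → 10000 → 12800 → 16000 → 20000.

ISO 20000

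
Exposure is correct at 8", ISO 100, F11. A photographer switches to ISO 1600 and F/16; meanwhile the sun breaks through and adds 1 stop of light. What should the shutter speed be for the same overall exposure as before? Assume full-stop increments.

1/2s

Scene light: 1 stop brighter.
ISO: 100 → 200 → 400 → 800 → 1600 — 4 stops raised (brighter).
Aperture: f/11 → f/16 — 1 stop stopped down (darker).
Net so far: 4 stops brighter. Shutter speed: 8 → 4 → 2 → 1 → 1/2.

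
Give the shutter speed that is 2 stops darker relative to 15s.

Shutter speed: 15 → 8 → 4 — 2 stops faster (darker).

4 s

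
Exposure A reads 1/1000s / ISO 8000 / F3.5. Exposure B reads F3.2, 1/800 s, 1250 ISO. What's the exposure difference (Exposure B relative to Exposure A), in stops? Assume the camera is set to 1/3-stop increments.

Aperture: f/3.5 → f/3.2 — 1/3 stop wider (brighter).
Shutter speed: 1/1000 → 1/800 — 1/3 stop slower (brighter).
ISO: 8000 → 6400 → 5000 → 4000 → 3200 → 2500 → 2000 → 1600 → 1250 — 2 2/3 stops lower (darker).
Net: +1/3 +1/3 −2 2/3 = −2 stops.

2 stops darker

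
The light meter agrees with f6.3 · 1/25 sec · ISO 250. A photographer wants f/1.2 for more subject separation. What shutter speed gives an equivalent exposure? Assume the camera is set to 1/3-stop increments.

Aperture: f/6.3 → f/5.6 → f/5 → f/4.5 → f/4 → f/3.5 → f/3.2 → f/2.8 → f/2.5 → f/2.2 → f/2 → f/1.8 → f/1.6 → f/1.4 → f/1.2 — 4 2/3 stops opened up (brighter).
Need 4 2/3 stops darker from the shutter speed: 1/25 → 1/30 → 1/40 → 1/50 → 1/60 → 1/80 → 1/100 → 1/125 → 1/160 → 1/200 → 1/250 → 1/320 → 1/400 → 1/500 → 1/640.

1/640s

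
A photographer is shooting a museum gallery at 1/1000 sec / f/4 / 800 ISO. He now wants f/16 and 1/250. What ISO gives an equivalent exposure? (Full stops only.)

Aperture: f/4 → f/5.6 → f/8 → f/11 → f/16 — 4 stops smaller aperture (darker).
Shutter speed: 1/1000 → 1/500 → 1/250 — 2 stops longer (brighter).
Net change so far: 2 stops darker. Offset with the ISO: 800 → 1600 → 3200.

ISO 3200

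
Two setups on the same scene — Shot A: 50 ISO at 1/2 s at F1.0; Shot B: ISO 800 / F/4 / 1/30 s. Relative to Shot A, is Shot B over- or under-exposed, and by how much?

Aperture: f/1.0 → f/1.4 → f/2 → f/2.8 → f/4 — 4 stops stopped down (darker).
Shutter speed: 1/2 → 1/4 → 1/8 → 1/15 → 1/30 — 4 stops shorter (darker).
ISO: 50 → 100 → 200 → 400 → 800 — 4 stops raised (brighter).
Net: −4 −4 +4 = −4 stops.

4 stops darker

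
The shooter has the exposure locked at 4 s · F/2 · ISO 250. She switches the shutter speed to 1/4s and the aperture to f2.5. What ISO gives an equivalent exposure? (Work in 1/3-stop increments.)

ISO 6400

Shutter speed: 4 → 3.2 → 2.5 → 2 → 1.6 → 1.3 → 1 → 0.8 → 0.6 → 0.5 → 0.4 → 0.3 → 1/4 — 4 stops shorter (darker).
Aperture: f/2 → f/2.2 → f/2.5 — 2/3 stop smaller aperture (darker).
Net change so far: 4 2/3 stops darker. Offset with the ISO: 250 → 320 → 400 → 500 → 640 → 800 → 1000 → 1250 → 1600 → 2000 → 2500 → 3200 → 4000 → 5000 → 6400.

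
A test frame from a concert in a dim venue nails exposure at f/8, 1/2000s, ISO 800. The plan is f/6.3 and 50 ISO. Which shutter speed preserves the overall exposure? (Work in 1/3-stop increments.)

Aperture: f/8 → f/7.1 → f/6.3 — 2/3 stop larger aperture (brighter).
ISO: 800 → 640 → 500 → 400 → 320 → 250 → 200 → 160 → 125 → 100 → 80 → 64 → 50 — 4 stops dropped (darker).
Net change so far: 3 1/3 stops darker. Offset with the shutter speed: 1/2000 → 1/1600 → 1/1250 → 1/1000 → 1/800 → 1/640 → 1/500 → 1/400 → 1/320 → 1/250 → 1/200.

1/200s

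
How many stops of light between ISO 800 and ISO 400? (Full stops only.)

800 → 400 — count the steps: 1 stop.

1 stop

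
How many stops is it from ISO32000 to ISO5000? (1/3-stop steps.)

32000 → 25600 → 20000 → 16000 → 12800 → 10000 → 8000 → 6400 → 5000 — count the steps: 8 third-stops = 2 2/3 stops.

2 2/3 stops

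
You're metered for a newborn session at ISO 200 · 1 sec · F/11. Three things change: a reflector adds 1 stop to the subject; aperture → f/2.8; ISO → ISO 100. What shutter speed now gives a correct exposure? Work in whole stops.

1/15s

Scene light: 1 stop brighter.
Aperture: f/11 → f/8 → f/5.6 → f/4 → f/2.8 — 4 stops opened up (brighter).
ISO: 200 → 100 — 1 stop dropped (darker).
Net so far: 4 stops brighter. Shutter speed: 1 → 1/2 → 1/4 → 1/8 → 1/15.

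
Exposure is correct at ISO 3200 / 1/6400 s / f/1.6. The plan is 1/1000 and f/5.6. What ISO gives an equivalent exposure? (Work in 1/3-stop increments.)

ISO 6400

Shutter speed: 1/6400 → 1/5000 → 1/4000 → 1/3200 → 1/2500 → 1/2000 → 1/1600 → 1/1250 → 1/1000 — 2 2/3 stops longer (brighter).
Aperture: f/1.6 → f/1.8 → f/2 → f/2.2 → f/2.5 → f/2.8 → f/3.2 → f/3.5 → f/4 → f/4.5 → f/5 → f/5.6 — 3 2/3 stops stopped down (darker).
Net change so far: 1 stop darker. Offset with the ISO: 3200 → 4000 → 5000 → 6400.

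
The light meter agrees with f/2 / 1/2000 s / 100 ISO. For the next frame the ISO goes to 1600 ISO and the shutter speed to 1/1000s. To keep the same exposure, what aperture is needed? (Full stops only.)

f/11

ISO: 100 → 200 → 400 → 800 → 1600 — 4 stops raised (brighter).
Shutter speed: 1/2000 → 1/1000 — 1 stop longer (brighter).
Net change so far: 5 stops brighter. Offset with the aperture: f/2 → f/2.8 → f/4 → f/5.6 → f/8 → f/11.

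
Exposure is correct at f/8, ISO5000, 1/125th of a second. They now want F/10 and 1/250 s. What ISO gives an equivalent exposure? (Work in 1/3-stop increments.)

ISO 16000

Aperture: f/8 → f/9 → f/10 — 2/3 stop smaller aperture (darker).
Shutter speed: 1/125 → 1/160 → 1/200 → 1/250 — 1 stop faster (darker).
Net change so far: 1 2/3 stops darker. Offset with the ISO: 5000 → 6400 → 8000 → 10000 → 12800 → 16000.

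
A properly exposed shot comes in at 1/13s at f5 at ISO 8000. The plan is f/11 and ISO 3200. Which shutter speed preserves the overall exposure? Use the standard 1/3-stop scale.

Aperture: f/5 → f/5.6 → f/6.3 → f/7.1 → f/8 → f/9 → f/10 → f/11 — 2 1/3 stops narrower (darker).
ISO: 8000 → 6400 → 5000 → 4000 → 3200 — 1 1/3 stops lower (darker).
Net change so far: 3 2/3 stops darker. Offset with the shutter speed: 1/13 → 1/10 → 1/8 → 1/6 → 1/5 → 1/4 → 0.3 → 0.4 → 0.5 → 0.6 → 0.8 → 1.

1 s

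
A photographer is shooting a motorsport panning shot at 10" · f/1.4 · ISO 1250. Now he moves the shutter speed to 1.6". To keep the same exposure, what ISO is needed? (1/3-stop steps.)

Shutter speed: 10 → 8 → 6 → 5 → 4 → 3.2 → 2.5 → 2 → 1.6 — 2 2/3 stops shorter (darker).
Need 2 2/3 stops brighter from the ISO: 1250 → 1600 → 2000 → 2500 → 3200 → 4000 → 5000 → 6400 → 8000.

ISO 8000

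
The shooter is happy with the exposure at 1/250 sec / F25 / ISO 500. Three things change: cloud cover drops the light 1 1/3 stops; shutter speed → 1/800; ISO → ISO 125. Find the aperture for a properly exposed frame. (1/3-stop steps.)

f/4.5

Scene light: 1 1/3 stops darker.
Shutter speed: 1/250 → 1/320 → 1/400 → 1/500 → 1/640 → 1/800 — 1 2/3 stops shorter (darker).
ISO: 500 → 400 → 320 → 250 → 200 → 160 → 125 — 2 stops lower (darker).
Net so far: 5 stops darker. Aperture: f/25 → f/22 → f/20 → f/18 → f/16 → f/14 → f/13 → f/11 → f/10 → f/9 → f/8 → f/7.1 → f/6.3 → f/5.6 → f/5 → f/4.5.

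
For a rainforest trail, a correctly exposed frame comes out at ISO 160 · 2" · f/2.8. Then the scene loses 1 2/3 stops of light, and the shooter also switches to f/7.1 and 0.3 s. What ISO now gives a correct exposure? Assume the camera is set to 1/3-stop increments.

Scene light: 1 2/3 stops darker.
Aperture: f/2.8 → f/3.2 → f/3.5 → f/4 → f/4.5 → f/5 → f/5.6 → f/6.3 → f/7.1 — 2 2/3 stops smaller aperture (darker).
Shutter speed: 2 → 1.6 → 1.3 → 1 → 0.8 → 0.6 → 0.5 → 0.4 → 0.3 — 2 2/3 stops faster (darker).
Net so far: 7 stops darker. ISO: 160 → 200 → 250 → 320 → 400 → 500 → 640 → 800 → 1000 → 1250 → 1600 → 2000 → 2500 → 3200 → 4000 → 5000 → 6400 → 8000 → 10000 → 12800 → 16000 → 20000.

ISO 20000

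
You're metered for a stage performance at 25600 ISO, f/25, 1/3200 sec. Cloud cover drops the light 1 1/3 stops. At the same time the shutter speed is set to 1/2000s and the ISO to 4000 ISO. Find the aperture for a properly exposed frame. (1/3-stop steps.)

f/8

Scene light: 1 1/3 stops darker.
Shutter speed: 1/3200 → 1/2500 → 1/2000 — 2/3 stop longer (brighter).
ISO: 25600 → 20000 → 16000 → 12800 → 10000 → 8000 → 6400 → 5000 → 4000 — 2 2/3 stops lower (darker).
Net so far: 3 1/3 stops darker. Aperture: f/25 → f/22 → f/20 → f/18 → f/16 → f/14 → f/13 → f/11 → f/10 → f/9 → f/8.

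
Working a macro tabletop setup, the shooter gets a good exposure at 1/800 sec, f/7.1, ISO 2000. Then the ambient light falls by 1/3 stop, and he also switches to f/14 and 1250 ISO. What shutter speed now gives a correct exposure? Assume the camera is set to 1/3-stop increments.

Scene light: 1/3 stop darker.
Aperture: f/7.1 → f/8 → f/9 → f/10 → f/11 → f/13 → f/14 — 2 stops narrower (darker).
ISO: 2000 → 1600 → 1250 — 2/3 stop lower (darker).
Net so far: 3 stops darker. Shutter speed: 1/800 → 1/640 → 1/500 → 1/400 → 1/320 → 1/250 → 1/200 → 1/160 → 1/125 → 1/100.

1/100s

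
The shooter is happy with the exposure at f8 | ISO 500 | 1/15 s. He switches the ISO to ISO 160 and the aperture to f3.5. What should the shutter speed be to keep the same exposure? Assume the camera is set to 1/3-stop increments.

ISO: 500 → 400 → 320 → 250 → 200 → 160 — 1 2/3 stops dropped (darker).
Aperture: f/8 → f/7.1 → f/6.3 → f/5.6 → f/5 → f/4.5 → f/4 → f/3.5 — 2 1/3 stops opened up (brighter).
Net change so far: 2/3 stop brighter. Offset with the shutter speed: 1/15 → 1/20 → 1/25.

1/25s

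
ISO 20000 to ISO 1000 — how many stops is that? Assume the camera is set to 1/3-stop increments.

20000 → 16000 → 12800 → 10000 → 8000 → 6400 → 5000 → 4000 → 3200 → 2500 → 2000 → 1600 → 1250 → 1000 — count the steps: 13 third-stops = 4 1/3 stops.

4 1/3 stops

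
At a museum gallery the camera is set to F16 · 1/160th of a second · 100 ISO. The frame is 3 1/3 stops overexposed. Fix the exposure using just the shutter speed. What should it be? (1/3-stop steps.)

Overexposed by 3 1/3 stops → need 3 1/3 stops darker.
Shutter speed: 1/160 → 1/200 → 1/250 → 1/320 → 1/400 → 1/500 → 1/640 → 1/800 → 1/1000 → 1/1250 → 1/1600.

1/1600s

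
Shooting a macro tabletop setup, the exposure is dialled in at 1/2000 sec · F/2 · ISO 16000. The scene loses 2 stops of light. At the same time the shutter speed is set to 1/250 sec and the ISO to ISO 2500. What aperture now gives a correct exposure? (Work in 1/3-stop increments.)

Scene light: 2 stops darker.
Shutter speed: 1/2000 → 1/1600 → 1/1250 → 1/1000 → 1/800 → 1/640 → 1/500 → 1/400 → 1/320 → 1/250 — 3 stops longer (brighter).
ISO: 16000 → 12800 → 10000 → 8000 → 6400 → 5000 → 4000 → 3200 → 2500 — 2 2/3 stops dropped (darker).
Net so far: 1 2/3 stops darker. Aperture: f/2 → f/1.8 → f/1.6 → f/1.4 → f/1.2 → f/1.1.

f/1.1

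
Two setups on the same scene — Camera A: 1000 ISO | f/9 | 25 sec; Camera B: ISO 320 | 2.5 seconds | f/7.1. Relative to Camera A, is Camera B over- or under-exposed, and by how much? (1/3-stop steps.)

Aperture: f/9 → f/8 → f/7.1 — 2/3 stop larger aperture (brighter).
Shutter speed: 25 → 20 → 15 → 13 → 10 → 8 → 6 → 5 → 4 → 3.2 → 2.5 — 3 1/3 stops faster (darker).
ISO: 1000 → 800 → 640 → 500 → 400 → 320 — 1 2/3 stops dropped (darker).
Net: +2/3 −3 1/3 −1 2/3 = −4 1/3 stops.

4 1/3 stops darker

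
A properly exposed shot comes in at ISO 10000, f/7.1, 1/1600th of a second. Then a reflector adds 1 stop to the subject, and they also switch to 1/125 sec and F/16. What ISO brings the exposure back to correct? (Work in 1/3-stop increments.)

ISO 2000

Scene light: 1 stop brighter.
Shutter speed: 1/1600 → 1/1250 → 1/1000 → 1/800 → 1/640 → 1/500 → 1/400 → 1/320 → 1/250 → 1/200 → 1/160 → 1/125 — 3 2/3 stops slower (brighter).
Aperture: f/7.1 → f/8 → f/9 → f/10 → f/11 → f/13 → f/14 → f/16 — 2 1/3 stops smaller aperture (darker).
Net so far: 2 1/3 stops brighter. ISO: 10000 → 8000 → 6400 → 5000 → 4000 → 3200 → 2500 → 2000.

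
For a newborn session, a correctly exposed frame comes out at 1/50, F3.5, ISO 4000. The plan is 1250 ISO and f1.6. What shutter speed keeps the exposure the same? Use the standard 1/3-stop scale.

1/80s

ISO: 4000 → 3200 → 2500 → 2000 → 1600 → 1250 — 1 2/3 stops lower (darker).
Aperture: f/3.5 → f/3.2 → f/2.8 → f/2.5 → f/2.2 → f/2 → f/1.8 → f/1.6 — 2 1/3 stops larger aperture (brighter).
Net change so far: 2/3 stop brighter. Offset with the shutter speed: 1/50 → 1/60 → 1/80.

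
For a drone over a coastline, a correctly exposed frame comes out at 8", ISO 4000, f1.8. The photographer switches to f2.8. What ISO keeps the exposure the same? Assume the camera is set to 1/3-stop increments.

Aperture: f/1.8 → f/2 → f/2.2 → f/2.5 → f/2.8 — 1 1/3 stops smaller aperture (darker).
Need 1 1/3 stops brighter from the ISO: 4000 → 5000 → 6400 → 8000 → 10000.

ISO 10000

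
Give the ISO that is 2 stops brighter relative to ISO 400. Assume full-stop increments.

ISO 1600

ISO: 400 → 800 → 1600 — 2 stops raised (brighter).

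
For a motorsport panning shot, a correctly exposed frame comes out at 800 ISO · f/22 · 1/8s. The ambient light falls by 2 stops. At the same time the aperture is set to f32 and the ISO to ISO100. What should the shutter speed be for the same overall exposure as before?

8 s

Scene light: 2 stops darker.
Aperture: f/22 → f/32 — 1 stop smaller aperture (darker).
ISO: 800 → 400 → 200 → 100 — 3 stops lower (darker).
Net so far: 6 stops darker. Shutter speed: 1/8 → 1/4 → 1/2 → 1 → 2 → 4 → 8.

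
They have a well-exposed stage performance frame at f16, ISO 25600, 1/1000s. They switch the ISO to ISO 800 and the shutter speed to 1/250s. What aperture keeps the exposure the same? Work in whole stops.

ISO: 25600 → 12800 → 6400 → 3200 → 1600 → 800 — 5 stops dropped (darker).
Shutter speed: 1/1000 → 1/500 → 1/250 — 2 stops longer (brighter).
Net change so far: 3 stops darker. Offset with the aperture: f/16 → f/11 → f/8 → f/5.6.

f/5.6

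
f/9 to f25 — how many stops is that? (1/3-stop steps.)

f/9 → f/10 → f/11 → f/13 → f/14 → f/16 → f/18 → f/20 → f/22 → f/25 — count the steps: 9 third-stops = 3 stops.

3 stops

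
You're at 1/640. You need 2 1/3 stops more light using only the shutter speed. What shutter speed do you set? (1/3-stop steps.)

Shutter speed: 1/640 → 1/500 → 1/400 → 1/320 → 1/250 → 1/200 → 1/160 → 1/125 — 2 1/3 stops slower (brighter).

1/125s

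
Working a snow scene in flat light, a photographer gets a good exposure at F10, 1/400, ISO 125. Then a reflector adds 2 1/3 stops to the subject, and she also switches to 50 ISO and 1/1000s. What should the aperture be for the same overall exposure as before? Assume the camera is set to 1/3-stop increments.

Scene light: 2 1/3 stops brighter.
ISO: 125 → 100 → 80 → 64 → 50 — 1 1/3 stops dropped (darker).
Shutter speed: 1/400 → 1/500 → 1/640 → 1/800 → 1/1000 — 1 1/3 stops shorter (darker).
Net so far: 1/3 stop darker. Aperture: f/10 → f/9.

f/9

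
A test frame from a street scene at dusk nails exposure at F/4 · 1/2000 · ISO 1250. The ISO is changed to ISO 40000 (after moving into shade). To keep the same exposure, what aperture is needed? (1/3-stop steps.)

f/22

ISO: 1250 → 1600 → 2000 → 2500 → 3200 → 4000 → 5000 → 6400 → 8000 → 10000 → 12800 → 16000 → 20000 → 25600 → 32000 → 40000 — 5 stops raised (brighter).
Need 5 stops darker from the aperture: f/4 → f/4.5 → f/5 → f/5.6 → f/6.3 → f/7.1 → f/8 → f/9 → f/10 → f/11 → f/13 → f/14 → f/16 → f/18 → f/20 → f/22.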